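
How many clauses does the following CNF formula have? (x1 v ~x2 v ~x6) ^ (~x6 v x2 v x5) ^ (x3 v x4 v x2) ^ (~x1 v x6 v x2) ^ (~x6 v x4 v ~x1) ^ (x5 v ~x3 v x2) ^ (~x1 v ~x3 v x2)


Each group enclosed in parentheses joined by ^ is one clause.
Counting the conjuncts: 7 clauses.

7


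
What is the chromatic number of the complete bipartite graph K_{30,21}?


K_{30,21} is bipartite by definition: the two parts are independent sets, with every edge crossing between them.
Color all vertices in one part with color 1 and all vertices in the other part with color 2.
Since the graph has at least one edge, one color does not suffice.
Chromatic number = 2.

2


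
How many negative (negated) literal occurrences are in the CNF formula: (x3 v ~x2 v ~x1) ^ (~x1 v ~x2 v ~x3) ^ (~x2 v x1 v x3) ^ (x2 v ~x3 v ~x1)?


Scan each clause for negated literals.
Clause 1: 2 negative; Clause 2: 3 negative; Clause 3: 1 negative; Clause 4: 2 negative.
Total negative literal occurrences = 8.

8


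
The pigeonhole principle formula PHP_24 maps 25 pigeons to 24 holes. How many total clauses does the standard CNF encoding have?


The PHP encoding has two parts:
1) At-least-one-hole clauses: 25 (one per pigeon, each with 24 literals).
2) At-most-one-pigeon-per-hole clauses: 24 holes * C(25,2) = 24 * 300 = 7200.
Total clauses = 25 + 7200 = 7225.

7225


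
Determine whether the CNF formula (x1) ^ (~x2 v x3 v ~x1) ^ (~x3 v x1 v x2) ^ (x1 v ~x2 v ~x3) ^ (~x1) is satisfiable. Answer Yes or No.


Check all 8 possible truth assignments.
Number of satisfying assignments found: 0.
The formula is unsatisfiable.

No


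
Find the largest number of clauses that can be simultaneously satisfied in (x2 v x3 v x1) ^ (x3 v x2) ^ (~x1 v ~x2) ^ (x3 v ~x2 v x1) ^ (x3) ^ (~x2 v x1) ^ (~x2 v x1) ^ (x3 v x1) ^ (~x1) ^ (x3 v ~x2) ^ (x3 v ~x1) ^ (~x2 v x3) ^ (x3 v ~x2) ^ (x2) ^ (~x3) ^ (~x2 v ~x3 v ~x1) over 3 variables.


Enumerate all 8 truth assignments.
For each, count how many of the 16 clauses are satisfied.
The formula is not fully satisfiable, so the maximum is below 16.
Maximum simultaneously satisfiable clauses = 14.

14


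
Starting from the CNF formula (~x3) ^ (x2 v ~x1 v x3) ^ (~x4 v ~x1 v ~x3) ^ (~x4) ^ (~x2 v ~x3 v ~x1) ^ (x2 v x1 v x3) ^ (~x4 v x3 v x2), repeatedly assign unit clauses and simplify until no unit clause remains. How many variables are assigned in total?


Unit propagation repeatedly assigns the literal in any unit clause, then simplifies.
Assignments in order: x3 = F, x4 = F.
No further unit clauses remain.
Total variables assigned = 2.

2


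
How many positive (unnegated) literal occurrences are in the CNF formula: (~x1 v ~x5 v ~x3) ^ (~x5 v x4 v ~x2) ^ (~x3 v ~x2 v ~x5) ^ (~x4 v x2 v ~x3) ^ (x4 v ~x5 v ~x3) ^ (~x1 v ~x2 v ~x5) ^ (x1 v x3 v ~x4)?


Scan each clause for unnegated literals.
Clause 1: 0 positive; Clause 2: 1 positive; Clause 3: 0 positive; Clause 4: 1 positive; Clause 5: 1 positive; Clause 6: 0 positive; Clause 7: 2 positive.
Total positive literal occurrences = 5.

5


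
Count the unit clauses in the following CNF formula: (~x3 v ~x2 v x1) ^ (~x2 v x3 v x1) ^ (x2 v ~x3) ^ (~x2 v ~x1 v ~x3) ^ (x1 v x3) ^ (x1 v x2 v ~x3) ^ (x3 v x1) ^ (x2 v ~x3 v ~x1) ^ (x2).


A unit clause contains exactly one literal.
Unit clauses found: (x2).
Count = 1.

1


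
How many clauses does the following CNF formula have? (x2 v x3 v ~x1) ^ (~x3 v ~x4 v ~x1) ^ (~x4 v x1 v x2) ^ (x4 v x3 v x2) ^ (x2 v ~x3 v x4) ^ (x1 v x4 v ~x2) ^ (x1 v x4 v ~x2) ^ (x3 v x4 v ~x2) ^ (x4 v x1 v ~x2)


Each group enclosed in parentheses joined by ^ is one clause.
Counting the conjuncts: 9 clauses.

9


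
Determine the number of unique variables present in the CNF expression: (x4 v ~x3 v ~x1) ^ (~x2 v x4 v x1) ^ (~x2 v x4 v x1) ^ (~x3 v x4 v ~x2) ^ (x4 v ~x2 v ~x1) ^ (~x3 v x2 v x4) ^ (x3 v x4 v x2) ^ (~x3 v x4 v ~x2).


Identify each distinct variable in the formula.
Variables found: x1, x2, x3, x4.
Total distinct variables = 4.

4


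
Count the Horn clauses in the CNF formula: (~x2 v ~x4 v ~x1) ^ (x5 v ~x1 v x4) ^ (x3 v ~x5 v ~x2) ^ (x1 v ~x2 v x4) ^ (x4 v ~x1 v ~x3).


A Horn clause has at most one positive literal.
Clause 1: 0 positive lit(s) -> Horn
Clause 2: 2 positive lit(s) -> not Horn
Clause 3: 1 positive lit(s) -> Horn
Clause 4: 2 positive lit(s) -> not Horn
Clause 5: 1 positive lit(s) -> Horn
Total Horn clauses = 3.

3


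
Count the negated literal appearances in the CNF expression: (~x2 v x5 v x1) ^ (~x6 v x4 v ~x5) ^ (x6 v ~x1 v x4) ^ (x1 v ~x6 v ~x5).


Scan each clause for negated literals.
Clause 1: 1 negative; Clause 2: 2 negative; Clause 3: 1 negative; Clause 4: 2 negative.
Total negative literal occurrences = 6.

6


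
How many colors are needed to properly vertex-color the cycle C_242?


A cycle on an even number of vertices is bipartite: alternate two colors around the cycle.
Since 242 is even, two colors suffice, and at least two are needed because the graph has edges.
Chromatic number = 2.

2


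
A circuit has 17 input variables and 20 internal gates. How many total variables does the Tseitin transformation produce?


The Tseitin transformation introduces one auxiliary variable per gate.
Total variables = inputs + gates = 17 + 20 = 37.

37


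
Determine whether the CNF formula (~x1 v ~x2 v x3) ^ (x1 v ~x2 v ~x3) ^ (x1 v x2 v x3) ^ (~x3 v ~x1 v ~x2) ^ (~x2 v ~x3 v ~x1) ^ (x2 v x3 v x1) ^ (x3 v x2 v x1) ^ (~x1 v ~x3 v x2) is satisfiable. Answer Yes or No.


Check all 8 possible truth assignments.
Number of satisfying assignments found: 3.
The formula is satisfiable.

Yes


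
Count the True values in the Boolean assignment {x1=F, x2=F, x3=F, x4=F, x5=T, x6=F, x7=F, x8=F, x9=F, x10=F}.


The weight is the number of variables assigned True.
True variables: x5.
Weight = 1.

1


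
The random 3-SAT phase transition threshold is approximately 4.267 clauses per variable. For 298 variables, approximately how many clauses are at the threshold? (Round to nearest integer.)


The 3-SAT phase transition occurs at approximately 4.267 clauses per variable.
m = 4.267 * 298 = 1271.566.
Rounded to nearest integer: 1272.

1272


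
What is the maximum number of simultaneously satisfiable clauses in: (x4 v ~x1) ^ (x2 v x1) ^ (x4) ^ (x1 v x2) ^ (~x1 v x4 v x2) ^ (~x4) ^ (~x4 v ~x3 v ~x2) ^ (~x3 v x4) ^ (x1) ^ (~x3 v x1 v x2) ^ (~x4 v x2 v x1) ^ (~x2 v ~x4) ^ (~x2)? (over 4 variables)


Enumerate all 16 truth assignments.
For each, count how many of the 13 clauses are satisfied.
The formula is not fully satisfiable, so the maximum is below 13.
Maximum simultaneously satisfiable clauses = 12.

12


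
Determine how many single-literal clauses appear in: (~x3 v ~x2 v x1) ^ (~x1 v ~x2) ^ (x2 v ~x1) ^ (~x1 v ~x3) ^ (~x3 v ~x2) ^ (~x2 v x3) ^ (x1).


A unit clause contains exactly one literal.
Unit clauses found: (x1).
Count = 1.

1


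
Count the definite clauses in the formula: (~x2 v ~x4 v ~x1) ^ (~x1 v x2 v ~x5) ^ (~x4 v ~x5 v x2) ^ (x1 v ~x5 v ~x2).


A definite clause has exactly one positive literal.
Clause 1: 0 positive -> not definite
Clause 2: 1 positive -> definite
Clause 3: 1 positive -> definite
Clause 4: 1 positive -> definite
Definite clause count = 3.

3


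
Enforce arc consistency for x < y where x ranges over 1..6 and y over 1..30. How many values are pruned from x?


For the constraint x < y, x needs a supporting value in y's domain.
x can be at most 29 (one less than y's maximum).
Valid x values from domain: 6 out of 6.
Pruned = 6 - 6 = 0.

0


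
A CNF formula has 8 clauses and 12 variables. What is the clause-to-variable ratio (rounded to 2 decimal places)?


Clause-to-variable ratio = clauses / variables.
8 / 12 = 0.67.

0.67


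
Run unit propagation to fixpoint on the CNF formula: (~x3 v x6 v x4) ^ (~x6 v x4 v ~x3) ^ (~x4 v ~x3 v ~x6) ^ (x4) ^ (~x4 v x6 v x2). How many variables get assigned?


Unit propagation repeatedly assigns the literal in any unit clause, then simplifies.
Assignments in order: x4 = T.
No further unit clauses remain.
Total variables assigned = 1.

1


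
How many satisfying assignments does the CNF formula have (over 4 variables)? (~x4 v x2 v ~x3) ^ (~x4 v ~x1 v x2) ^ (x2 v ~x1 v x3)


Enumerate all 16 truth assignments over 4 variables.
Test each against every clause.
Satisfying assignments found: 12.

12


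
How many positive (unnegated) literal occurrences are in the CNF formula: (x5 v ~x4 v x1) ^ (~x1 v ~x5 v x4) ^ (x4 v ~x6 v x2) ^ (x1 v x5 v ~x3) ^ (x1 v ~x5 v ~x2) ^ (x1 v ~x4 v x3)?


Scan each clause for unnegated literals.
Clause 1: 2 positive; Clause 2: 1 positive; Clause 3: 2 positive; Clause 4: 2 positive; Clause 5: 1 positive; Clause 6: 2 positive.
Total positive literal occurrences = 10.

10


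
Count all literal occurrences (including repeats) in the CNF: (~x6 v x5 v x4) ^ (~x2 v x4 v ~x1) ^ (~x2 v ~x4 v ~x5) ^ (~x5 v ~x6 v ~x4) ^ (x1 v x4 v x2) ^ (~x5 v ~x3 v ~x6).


Clause lengths: 3, 3, 3, 3, 3, 3.
Sum = 3 + 3 + 3 + 3 + 3 + 3 = 18.

18


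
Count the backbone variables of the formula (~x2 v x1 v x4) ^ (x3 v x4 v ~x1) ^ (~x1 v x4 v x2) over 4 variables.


Find all satisfying assignments: 11 model(s).
Check which variables have the same value in every model.
No variable is fixed across all models.
Backbone size = 0.

0


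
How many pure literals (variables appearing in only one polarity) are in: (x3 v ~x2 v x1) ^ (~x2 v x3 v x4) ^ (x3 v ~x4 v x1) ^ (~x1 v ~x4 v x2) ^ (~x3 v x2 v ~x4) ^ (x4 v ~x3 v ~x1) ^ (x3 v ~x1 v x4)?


A pure literal appears in only one polarity across all clauses.
No pure literals found.
Count = 0.

0


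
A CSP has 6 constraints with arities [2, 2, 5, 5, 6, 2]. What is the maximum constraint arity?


The arities are: 2, 2, 5, 5, 6, 2.
Scan for the maximum value.
Maximum arity = 6.

6


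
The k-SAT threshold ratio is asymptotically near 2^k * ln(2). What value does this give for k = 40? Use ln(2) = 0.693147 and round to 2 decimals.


Using the asymptotic formula: threshold ~ 2^k * ln(2).
2^40 = 1099511627776.
1099511627776 * 0.693147 = 762123186258.05.

762123186258.05


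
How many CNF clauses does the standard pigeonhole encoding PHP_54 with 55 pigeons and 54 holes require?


The PHP encoding has two parts:
1) At-least-one-hole clauses: 55 (one per pigeon, each with 54 literals).
2) At-most-one-pigeon-per-hole clauses: 54 holes * C(55,2) = 54 * 1485 = 80190.
Total clauses = 55 + 80190 = 80245.

80245


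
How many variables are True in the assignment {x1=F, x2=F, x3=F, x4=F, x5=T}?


The weight is the number of variables assigned True.
True variables: x5.
Weight = 1.

1


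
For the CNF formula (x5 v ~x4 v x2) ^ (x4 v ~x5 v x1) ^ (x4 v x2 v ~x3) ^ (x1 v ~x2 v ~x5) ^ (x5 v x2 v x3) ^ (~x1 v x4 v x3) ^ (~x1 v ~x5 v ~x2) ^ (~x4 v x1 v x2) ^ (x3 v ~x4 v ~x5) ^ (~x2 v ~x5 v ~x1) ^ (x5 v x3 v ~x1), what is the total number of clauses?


Each group enclosed in parentheses joined by ^ is one clause.
Counting the conjuncts: 11 clauses.

11


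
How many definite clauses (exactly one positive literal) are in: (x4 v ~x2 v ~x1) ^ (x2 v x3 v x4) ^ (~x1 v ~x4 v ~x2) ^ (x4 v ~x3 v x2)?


A definite clause has exactly one positive literal.
Clause 1: 1 positive -> definite
Clause 2: 3 positive -> not definite
Clause 3: 0 positive -> not definite
Clause 4: 2 positive -> not definite
Definite clause count = 1.

1


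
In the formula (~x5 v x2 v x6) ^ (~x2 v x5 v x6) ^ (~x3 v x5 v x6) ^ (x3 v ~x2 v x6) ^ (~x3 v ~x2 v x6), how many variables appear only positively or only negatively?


A pure literal appears in only one polarity across all clauses.
Pure literals: x6 (positive only).
Count = 1.

1


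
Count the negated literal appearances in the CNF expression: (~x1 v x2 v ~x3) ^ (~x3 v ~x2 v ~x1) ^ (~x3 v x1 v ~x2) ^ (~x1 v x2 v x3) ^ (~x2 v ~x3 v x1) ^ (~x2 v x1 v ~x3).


Scan each clause for negated literals.
Clause 1: 2 negative; Clause 2: 3 negative; Clause 3: 2 negative; Clause 4: 1 negative; Clause 5: 2 negative; Clause 6: 2 negative.
Total negative literal occurrences = 12.

12


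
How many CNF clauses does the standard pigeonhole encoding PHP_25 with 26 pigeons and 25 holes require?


The PHP encoding has two parts:
1) At-least-one-hole clauses: 26 (one per pigeon, each with 25 literals).
2) At-most-one-pigeon-per-hole clauses: 25 holes * C(26,2) = 25 * 325 = 8125.
Total clauses = 26 + 8125 = 8151.

8151


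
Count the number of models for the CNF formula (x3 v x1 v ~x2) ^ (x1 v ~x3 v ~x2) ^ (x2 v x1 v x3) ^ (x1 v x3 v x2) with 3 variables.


Enumerate all 8 truth assignments over 3 variables.
Test each against every clause.
Satisfying assignments found: 5.

5


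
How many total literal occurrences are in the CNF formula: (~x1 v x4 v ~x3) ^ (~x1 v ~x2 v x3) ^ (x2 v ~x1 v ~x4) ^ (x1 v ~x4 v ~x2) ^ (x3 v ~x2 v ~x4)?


Clause lengths: 3, 3, 3, 3, 3.
Sum = 3 + 3 + 3 + 3 + 3 = 15.

15


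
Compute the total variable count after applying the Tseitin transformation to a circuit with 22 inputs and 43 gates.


The Tseitin transformation introduces one auxiliary variable per gate.
Total variables = inputs + gates = 22 + 43 = 65.

65


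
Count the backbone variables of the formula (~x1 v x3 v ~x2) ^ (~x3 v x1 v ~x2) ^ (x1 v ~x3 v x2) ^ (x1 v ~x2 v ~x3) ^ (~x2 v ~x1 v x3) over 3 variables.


Find all satisfying assignments: 5 model(s).
Check which variables have the same value in every model.
No variable is fixed across all models.
Backbone size = 0.

0


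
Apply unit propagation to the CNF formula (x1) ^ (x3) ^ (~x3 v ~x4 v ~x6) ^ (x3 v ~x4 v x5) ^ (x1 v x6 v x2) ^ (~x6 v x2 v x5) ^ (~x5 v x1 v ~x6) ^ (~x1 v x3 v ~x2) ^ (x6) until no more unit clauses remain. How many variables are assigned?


Unit propagation repeatedly assigns the literal in any unit clause, then simplifies.
Assignments in order: x1 = T, x3 = T, x6 = T, x4 = F.
No further unit clauses remain.
Total variables assigned = 4.

4


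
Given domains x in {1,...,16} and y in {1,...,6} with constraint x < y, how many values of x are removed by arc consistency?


For the constraint x < y, x needs a supporting value in y's domain.
x can be at most 5 (one less than y's maximum).
Valid x values from domain: 5 out of 16.
Pruned = 16 - 5 = 11.

11


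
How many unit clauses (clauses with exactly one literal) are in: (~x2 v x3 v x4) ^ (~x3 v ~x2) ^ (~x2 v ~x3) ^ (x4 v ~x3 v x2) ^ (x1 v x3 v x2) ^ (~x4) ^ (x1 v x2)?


A unit clause contains exactly one literal.
Unit clauses found: (~x4).
Count = 1.

1


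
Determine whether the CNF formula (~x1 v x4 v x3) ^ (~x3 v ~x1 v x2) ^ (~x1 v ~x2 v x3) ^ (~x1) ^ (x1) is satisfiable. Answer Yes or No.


Check all 16 possible truth assignments.
Number of satisfying assignments found: 0.
The formula is unsatisfiable.

No


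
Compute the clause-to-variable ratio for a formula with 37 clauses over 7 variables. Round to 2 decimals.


Clause-to-variable ratio = clauses / variables.
37 / 7 = 5.29.

5.29


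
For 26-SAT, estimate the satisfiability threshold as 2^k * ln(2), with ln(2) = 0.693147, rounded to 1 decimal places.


Using the asymptotic formula: threshold ~ 2^k * ln(2).
2^26 = 67108864.
67108864 * 0.693147 = 46516307.8.

46516307.8


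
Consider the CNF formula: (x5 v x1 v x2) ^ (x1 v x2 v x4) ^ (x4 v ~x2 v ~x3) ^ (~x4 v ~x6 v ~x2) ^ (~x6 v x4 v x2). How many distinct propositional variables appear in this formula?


Identify each distinct variable in the formula.
Variables found: x1, x2, x3, x4, x5, x6.
Total distinct variables = 6.

6


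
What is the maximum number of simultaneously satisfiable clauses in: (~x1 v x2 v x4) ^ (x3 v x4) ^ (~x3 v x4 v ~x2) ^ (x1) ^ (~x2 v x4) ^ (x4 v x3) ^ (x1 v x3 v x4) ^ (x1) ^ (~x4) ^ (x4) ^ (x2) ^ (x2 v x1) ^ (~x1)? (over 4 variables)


Enumerate all 16 truth assignments.
For each, count how many of the 13 clauses are satisfied.
The formula is not fully satisfiable, so the maximum is below 13.
Maximum simultaneously satisfiable clauses = 11.

11


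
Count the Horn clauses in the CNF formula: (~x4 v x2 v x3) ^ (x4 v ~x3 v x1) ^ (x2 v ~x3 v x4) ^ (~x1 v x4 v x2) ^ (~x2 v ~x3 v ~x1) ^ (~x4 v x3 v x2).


A Horn clause has at most one positive literal.
Clause 1: 2 positive lit(s) -> not Horn
Clause 2: 2 positive lit(s) -> not Horn
Clause 3: 2 positive lit(s) -> not Horn
Clause 4: 2 positive lit(s) -> not Horn
Clause 5: 0 positive lit(s) -> Horn
Clause 6: 2 positive lit(s) -> not Horn
Total Horn clauses = 1.

1


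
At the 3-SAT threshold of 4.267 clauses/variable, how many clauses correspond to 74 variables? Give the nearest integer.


The 3-SAT phase transition occurs at approximately 4.267 clauses per variable.
m = 4.267 * 74 = 315.758.
Rounded to nearest integer: 316.

316


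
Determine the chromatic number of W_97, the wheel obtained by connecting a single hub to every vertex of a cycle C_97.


W_97 consists of the cycle C_97 together with a hub vertex adjacent to every cycle vertex.
The cycle C_97 needs 3 colors (odd cycle -> 3).
The hub is adjacent to every cycle vertex, so it must receive a new color distinct from all of them.
Chromatic number = 3 + 1 = 4.

4


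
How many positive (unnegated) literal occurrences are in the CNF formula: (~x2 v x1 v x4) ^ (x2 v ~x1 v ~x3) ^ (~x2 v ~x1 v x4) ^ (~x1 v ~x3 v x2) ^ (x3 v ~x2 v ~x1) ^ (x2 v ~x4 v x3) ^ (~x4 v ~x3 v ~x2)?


Scan each clause for unnegated literals.
Clause 1: 2 positive; Clause 2: 1 positive; Clause 3: 1 positive; Clause 4: 1 positive; Clause 5: 1 positive; Clause 6: 2 positive; Clause 7: 0 positive.
Total positive literal occurrences = 8.

8


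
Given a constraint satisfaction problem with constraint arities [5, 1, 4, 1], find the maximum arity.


The arities are: 5, 1, 4, 1.
Scan for the maximum value.
Maximum arity = 5.

5


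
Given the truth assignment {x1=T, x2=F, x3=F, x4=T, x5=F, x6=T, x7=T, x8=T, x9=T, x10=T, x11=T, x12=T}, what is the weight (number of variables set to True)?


The weight is the number of variables assigned True.
True variables: x1, x4, x6, x7, x8, x9, x10, x11, x12.
Weight = 9.

9


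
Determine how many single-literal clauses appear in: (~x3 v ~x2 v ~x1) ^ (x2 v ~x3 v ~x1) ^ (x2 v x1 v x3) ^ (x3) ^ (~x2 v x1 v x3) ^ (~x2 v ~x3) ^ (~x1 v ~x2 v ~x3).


A unit clause contains exactly one literal.
Unit clauses found: (x3).
Count = 1.

1


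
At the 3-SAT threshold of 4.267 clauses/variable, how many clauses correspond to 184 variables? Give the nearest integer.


The 3-SAT phase transition occurs at approximately 4.267 clauses per variable.
m = 4.267 * 184 = 785.128.
Rounded to nearest integer: 785.

785


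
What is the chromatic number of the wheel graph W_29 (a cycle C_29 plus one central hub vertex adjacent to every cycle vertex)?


W_29 consists of the cycle C_29 together with a hub vertex adjacent to every cycle vertex.
The cycle C_29 needs 3 colors (odd cycle -> 3).
The hub is adjacent to every cycle vertex, so it must receive a new color distinct from all of them.
Chromatic number = 3 + 1 = 4.

4


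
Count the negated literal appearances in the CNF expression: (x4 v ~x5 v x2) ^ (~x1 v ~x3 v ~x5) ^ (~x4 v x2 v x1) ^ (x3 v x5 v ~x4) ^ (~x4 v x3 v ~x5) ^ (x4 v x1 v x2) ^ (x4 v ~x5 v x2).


Scan each clause for negated literals.
Clause 1: 1 negative; Clause 2: 3 negative; Clause 3: 1 negative; Clause 4: 1 negative; Clause 5: 2 negative; Clause 6: 0 negative; Clause 7: 1 negative.
Total negative literal occurrences = 9.

9


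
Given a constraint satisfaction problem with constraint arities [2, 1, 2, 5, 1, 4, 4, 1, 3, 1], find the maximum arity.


The arities are: 2, 1, 2, 5, 1, 4, 4, 1, 3, 1.
Scan for the maximum value.
Maximum arity = 5.

5


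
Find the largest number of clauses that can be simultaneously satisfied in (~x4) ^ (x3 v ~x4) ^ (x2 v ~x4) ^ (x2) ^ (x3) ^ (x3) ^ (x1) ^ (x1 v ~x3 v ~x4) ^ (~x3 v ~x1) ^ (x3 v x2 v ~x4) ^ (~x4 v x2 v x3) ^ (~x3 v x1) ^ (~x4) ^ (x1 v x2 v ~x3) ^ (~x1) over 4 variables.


Enumerate all 16 truth assignments.
For each, count how many of the 15 clauses are satisfied.
The formula is not fully satisfiable, so the maximum is below 15.
Maximum simultaneously satisfiable clauses = 13.

13


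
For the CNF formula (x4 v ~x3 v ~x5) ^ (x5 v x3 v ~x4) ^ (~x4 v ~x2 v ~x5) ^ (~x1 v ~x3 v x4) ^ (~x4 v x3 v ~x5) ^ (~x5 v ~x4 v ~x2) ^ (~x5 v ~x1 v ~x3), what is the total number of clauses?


Each group enclosed in parentheses joined by ^ is one clause.
Counting the conjuncts: 7 clauses.

7


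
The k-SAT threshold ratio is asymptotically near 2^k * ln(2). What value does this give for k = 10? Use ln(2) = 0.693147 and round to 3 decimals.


Using the asymptotic formula: threshold ~ 2^k * ln(2).
2^10 = 1024.
1024 * 0.693147 = 709.783.

709.783


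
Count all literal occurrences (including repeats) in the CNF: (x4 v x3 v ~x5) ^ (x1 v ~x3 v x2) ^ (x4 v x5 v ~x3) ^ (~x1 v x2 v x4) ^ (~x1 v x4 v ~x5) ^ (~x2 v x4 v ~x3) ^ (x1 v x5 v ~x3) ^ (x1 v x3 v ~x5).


Clause lengths: 3, 3, 3, 3, 3, 3, 3, 3.
Sum = 3 + 3 + 3 + 3 + 3 + 3 + 3 + 3 = 24.

24


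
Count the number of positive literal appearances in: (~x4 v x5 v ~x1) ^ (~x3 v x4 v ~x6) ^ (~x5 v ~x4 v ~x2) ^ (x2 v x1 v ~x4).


Scan each clause for unnegated literals.
Clause 1: 1 positive; Clause 2: 1 positive; Clause 3: 0 positive; Clause 4: 2 positive.
Total positive literal occurrences = 4.

4


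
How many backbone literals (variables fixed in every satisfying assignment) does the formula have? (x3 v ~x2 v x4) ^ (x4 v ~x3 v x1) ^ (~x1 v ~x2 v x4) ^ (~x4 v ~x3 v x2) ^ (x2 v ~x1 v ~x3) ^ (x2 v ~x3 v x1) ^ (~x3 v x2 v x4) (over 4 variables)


Find all satisfying assignments: 8 model(s).
Check which variables have the same value in every model.
No variable is fixed across all models.
Backbone size = 0.

0


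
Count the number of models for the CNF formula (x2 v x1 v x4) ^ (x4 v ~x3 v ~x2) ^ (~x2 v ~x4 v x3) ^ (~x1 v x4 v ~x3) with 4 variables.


Enumerate all 16 truth assignments over 4 variables.
Test each against every clause.
Satisfying assignments found: 9.

9


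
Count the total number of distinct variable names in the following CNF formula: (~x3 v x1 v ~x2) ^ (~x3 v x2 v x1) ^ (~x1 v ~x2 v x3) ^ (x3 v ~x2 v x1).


Identify each distinct variable in the formula.
Variables found: x1, x2, x3.
Total distinct variables = 3.

3


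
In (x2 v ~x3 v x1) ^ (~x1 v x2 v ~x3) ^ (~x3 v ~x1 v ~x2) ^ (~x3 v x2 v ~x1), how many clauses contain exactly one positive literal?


A definite clause has exactly one positive literal.
Clause 1: 2 positive -> not definite
Clause 2: 1 positive -> definite
Clause 3: 0 positive -> not definite
Clause 4: 1 positive -> definite
Definite clause count = 2.

2


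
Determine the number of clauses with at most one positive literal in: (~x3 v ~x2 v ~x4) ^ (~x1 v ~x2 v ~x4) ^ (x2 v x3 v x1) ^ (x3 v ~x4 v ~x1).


A Horn clause has at most one positive literal.
Clause 1: 0 positive lit(s) -> Horn
Clause 2: 0 positive lit(s) -> Horn
Clause 3: 3 positive lit(s) -> not Horn
Clause 4: 1 positive lit(s) -> Horn
Total Horn clauses = 3.

3


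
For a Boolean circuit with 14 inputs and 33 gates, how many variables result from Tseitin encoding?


The Tseitin transformation introduces one auxiliary variable per gate.
Total variables = inputs + gates = 14 + 33 = 47.

47


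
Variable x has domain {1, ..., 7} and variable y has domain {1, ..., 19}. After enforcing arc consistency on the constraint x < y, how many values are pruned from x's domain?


For the constraint x < y, x needs a supporting value in y's domain.
x can be at most 18 (one less than y's maximum).
Valid x values from domain: 7 out of 7.
Pruned = 7 - 7 = 0.

0


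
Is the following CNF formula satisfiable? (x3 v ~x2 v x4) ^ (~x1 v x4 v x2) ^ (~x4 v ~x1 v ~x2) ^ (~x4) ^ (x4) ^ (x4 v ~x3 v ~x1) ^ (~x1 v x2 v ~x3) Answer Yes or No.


Check all 16 possible truth assignments.
Number of satisfying assignments found: 0.
The formula is unsatisfiable.

No


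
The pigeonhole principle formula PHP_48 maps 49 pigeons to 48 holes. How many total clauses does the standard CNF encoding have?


The PHP encoding has two parts:
1) At-least-one-hole clauses: 49 (one per pigeon, each with 48 literals).
2) At-most-one-pigeon-per-hole clauses: 48 holes * C(49,2) = 48 * 1176 = 56448.
Total clauses = 49 + 56448 = 56497.

56497


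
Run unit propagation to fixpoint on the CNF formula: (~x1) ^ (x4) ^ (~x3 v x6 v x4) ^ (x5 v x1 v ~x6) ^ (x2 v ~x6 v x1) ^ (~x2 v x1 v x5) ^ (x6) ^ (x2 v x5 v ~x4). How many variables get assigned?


Unit propagation repeatedly assigns the literal in any unit clause, then simplifies.
Assignments in order: x1 = F, x4 = T, x6 = T, x5 = T, x2 = T.
No further unit clauses remain.
Total variables assigned = 5.

5


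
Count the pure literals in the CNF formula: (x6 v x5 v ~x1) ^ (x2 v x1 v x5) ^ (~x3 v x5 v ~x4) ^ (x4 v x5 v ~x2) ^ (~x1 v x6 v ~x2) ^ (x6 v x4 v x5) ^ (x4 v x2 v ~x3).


A pure literal appears in only one polarity across all clauses.
Pure literals: x3 (negative only), x5 (positive only), x6 (positive only).
Count = 3.

3


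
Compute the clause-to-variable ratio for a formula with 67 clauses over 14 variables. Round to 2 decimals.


Clause-to-variable ratio = clauses / variables.
67 / 14 = 4.79.

4.79


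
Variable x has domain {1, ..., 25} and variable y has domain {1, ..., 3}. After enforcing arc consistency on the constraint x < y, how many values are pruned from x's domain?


For the constraint x < y, x needs a supporting value in y's domain.
x can be at most 2 (one less than y's maximum).
Valid x values from domain: 2 out of 25.
Pruned = 25 - 2 = 23.

23


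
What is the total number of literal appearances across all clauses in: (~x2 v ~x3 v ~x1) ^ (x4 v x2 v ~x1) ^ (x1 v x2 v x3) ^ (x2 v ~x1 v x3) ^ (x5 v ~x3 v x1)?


Clause lengths: 3, 3, 3, 3, 3.
Sum = 3 + 3 + 3 + 3 + 3 = 15.

15


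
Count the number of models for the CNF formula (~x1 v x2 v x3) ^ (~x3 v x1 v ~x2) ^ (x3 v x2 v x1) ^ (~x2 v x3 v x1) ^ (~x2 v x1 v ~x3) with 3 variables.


Enumerate all 8 truth assignments over 3 variables.
Test each against every clause.
Satisfying assignments found: 4.

4


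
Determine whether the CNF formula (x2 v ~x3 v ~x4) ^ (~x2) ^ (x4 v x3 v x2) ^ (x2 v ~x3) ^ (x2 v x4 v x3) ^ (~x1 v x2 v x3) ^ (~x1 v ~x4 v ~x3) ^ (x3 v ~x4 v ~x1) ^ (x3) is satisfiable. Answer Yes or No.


Check all 16 possible truth assignments.
Number of satisfying assignments found: 0.
The formula is unsatisfiable.

No


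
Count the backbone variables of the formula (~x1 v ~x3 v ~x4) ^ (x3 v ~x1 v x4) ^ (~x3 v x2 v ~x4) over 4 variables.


Find all satisfying assignments: 11 model(s).
Check which variables have the same value in every model.
No variable is fixed across all models.
Backbone size = 0.

0


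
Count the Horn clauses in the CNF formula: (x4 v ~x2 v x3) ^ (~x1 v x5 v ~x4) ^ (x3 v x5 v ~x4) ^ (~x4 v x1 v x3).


A Horn clause has at most one positive literal.
Clause 1: 2 positive lit(s) -> not Horn
Clause 2: 1 positive lit(s) -> Horn
Clause 3: 2 positive lit(s) -> not Horn
Clause 4: 2 positive lit(s) -> not Horn
Total Horn clauses = 1.

1


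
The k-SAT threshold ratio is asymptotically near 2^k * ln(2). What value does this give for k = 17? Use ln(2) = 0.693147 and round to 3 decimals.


Using the asymptotic formula: threshold ~ 2^k * ln(2).
2^17 = 131072.
131072 * 0.693147 = 90852.164.

90852.164


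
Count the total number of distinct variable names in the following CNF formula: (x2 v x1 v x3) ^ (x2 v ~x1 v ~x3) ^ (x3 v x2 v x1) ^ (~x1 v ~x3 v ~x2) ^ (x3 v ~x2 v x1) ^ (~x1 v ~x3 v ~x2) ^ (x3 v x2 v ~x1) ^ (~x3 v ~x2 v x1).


Identify each distinct variable in the formula.
Variables found: x1, x2, x3.
Total distinct variables = 3.

3


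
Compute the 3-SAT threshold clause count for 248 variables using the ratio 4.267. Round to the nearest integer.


The 3-SAT phase transition occurs at approximately 4.267 clauses per variable.
m = 4.267 * 248 = 1058.216.
Rounded to nearest integer: 1058.

1058


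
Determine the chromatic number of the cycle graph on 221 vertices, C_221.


An odd cycle cannot be 2-colored: alternating two colors around the cycle returns to the start with a conflict.
Since 221 is odd, three colors are required (and three suffice).
Chromatic number = 3.

3


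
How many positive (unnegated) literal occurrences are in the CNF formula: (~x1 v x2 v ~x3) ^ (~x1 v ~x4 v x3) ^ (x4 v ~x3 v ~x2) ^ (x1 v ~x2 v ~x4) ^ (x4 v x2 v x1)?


Scan each clause for unnegated literals.
Clause 1: 1 positive; Clause 2: 1 positive; Clause 3: 1 positive; Clause 4: 1 positive; Clause 5: 3 positive.
Total positive literal occurrences = 7.

7


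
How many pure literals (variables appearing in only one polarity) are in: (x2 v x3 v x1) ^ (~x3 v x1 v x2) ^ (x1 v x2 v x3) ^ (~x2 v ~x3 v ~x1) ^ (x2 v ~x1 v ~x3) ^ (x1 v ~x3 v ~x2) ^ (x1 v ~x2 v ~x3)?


A pure literal appears in only one polarity across all clauses.
No pure literals found.
Count = 0.

0


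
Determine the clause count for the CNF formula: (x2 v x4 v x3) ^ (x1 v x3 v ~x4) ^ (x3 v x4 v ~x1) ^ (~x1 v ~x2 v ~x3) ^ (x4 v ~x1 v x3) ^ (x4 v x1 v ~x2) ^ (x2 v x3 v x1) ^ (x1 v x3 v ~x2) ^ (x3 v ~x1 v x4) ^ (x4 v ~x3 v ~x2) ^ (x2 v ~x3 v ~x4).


Each group enclosed in parentheses joined by ^ is one clause.
Counting the conjuncts: 11 clauses.

11


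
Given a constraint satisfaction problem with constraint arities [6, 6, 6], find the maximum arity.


The arities are: 6, 6, 6.
Scan for the maximum value.
Maximum arity = 6.

6


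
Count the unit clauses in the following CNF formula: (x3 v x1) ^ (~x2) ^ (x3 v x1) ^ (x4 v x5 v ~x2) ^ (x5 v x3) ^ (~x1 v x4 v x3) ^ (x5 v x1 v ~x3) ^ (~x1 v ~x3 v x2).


A unit clause contains exactly one literal.
Unit clauses found: (~x2).
Count = 1.

1


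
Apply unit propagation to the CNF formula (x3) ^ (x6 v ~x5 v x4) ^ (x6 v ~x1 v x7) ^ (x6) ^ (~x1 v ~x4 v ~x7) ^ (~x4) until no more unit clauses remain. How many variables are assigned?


Unit propagation repeatedly assigns the literal in any unit clause, then simplifies.
Assignments in order: x3 = T, x6 = T, x4 = F.
No further unit clauses remain.
Total variables assigned = 3.

3


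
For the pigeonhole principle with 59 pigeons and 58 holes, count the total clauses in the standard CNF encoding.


The PHP encoding has two parts:
1) At-least-one-hole clauses: 59 (one per pigeon, each with 58 literals).
2) At-most-one-pigeon-per-hole clauses: 58 holes * C(59,2) = 58 * 1711 = 99238.
Total clauses = 59 + 99238 = 99297.

99297


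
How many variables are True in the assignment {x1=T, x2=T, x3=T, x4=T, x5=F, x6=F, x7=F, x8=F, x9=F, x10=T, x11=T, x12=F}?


The weight is the number of variables assigned True.
True variables: x1, x2, x3, x4, x10, x11.
Weight = 6.

6


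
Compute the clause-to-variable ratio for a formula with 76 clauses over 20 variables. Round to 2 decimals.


Clause-to-variable ratio = clauses / variables.
76 / 20 = 3.8.

3.8


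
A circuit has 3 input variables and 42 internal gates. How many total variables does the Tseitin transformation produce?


The Tseitin transformation introduces one auxiliary variable per gate.
Total variables = inputs + gates = 3 + 42 = 45.

45


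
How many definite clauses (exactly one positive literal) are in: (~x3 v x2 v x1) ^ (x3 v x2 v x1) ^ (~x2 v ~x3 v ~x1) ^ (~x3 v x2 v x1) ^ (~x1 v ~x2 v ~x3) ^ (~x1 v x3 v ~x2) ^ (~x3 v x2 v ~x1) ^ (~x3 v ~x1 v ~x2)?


A definite clause has exactly one positive literal.
Clause 1: 2 positive -> not definite
Clause 2: 3 positive -> not definite
Clause 3: 0 positive -> not definite
Clause 4: 2 positive -> not definite
Clause 5: 0 positive -> not definite
Clause 6: 1 positive -> definite
Clause 7: 1 positive -> definite
Clause 8: 0 positive -> not definite
Definite clause count = 2.

2


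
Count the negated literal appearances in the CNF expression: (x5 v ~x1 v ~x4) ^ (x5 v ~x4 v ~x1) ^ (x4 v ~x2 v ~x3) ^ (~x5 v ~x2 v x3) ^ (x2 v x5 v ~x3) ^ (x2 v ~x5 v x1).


Scan each clause for negated literals.
Clause 1: 2 negative; Clause 2: 2 negative; Clause 3: 2 negative; Clause 4: 2 negative; Clause 5: 1 negative; Clause 6: 1 negative.
Total negative literal occurrences = 10.

10


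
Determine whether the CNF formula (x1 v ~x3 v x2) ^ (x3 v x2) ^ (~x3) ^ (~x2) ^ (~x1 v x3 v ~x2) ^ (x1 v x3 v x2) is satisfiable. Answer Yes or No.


Check all 8 possible truth assignments.
Number of satisfying assignments found: 0.
The formula is unsatisfiable.

No


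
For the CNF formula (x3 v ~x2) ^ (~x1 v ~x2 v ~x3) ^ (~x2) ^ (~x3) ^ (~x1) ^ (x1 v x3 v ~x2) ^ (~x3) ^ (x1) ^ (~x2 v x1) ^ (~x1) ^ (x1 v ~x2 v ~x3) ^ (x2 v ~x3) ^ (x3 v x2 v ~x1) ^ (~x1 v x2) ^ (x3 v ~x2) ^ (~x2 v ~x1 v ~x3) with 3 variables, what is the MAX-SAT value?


Enumerate all 8 truth assignments.
For each, count how many of the 16 clauses are satisfied.
The formula is not fully satisfiable, so the maximum is below 16.
Maximum simultaneously satisfiable clauses = 15.

15


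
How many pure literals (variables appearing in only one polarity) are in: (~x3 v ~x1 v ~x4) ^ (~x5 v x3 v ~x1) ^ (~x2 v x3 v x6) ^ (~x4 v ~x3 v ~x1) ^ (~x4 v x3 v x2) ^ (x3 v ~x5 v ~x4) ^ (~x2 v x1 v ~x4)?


A pure literal appears in only one polarity across all clauses.
Pure literals: x4 (negative only), x5 (negative only), x6 (positive only).
Count = 3.

3


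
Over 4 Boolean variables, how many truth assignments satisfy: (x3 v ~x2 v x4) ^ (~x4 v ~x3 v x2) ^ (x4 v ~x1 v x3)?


Enumerate all 16 truth assignments over 4 variables.
Test each against every clause.
Satisfying assignments found: 11.

11


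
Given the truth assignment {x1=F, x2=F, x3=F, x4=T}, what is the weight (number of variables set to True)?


The weight is the number of variables assigned True.
True variables: x4.
Weight = 1.

1


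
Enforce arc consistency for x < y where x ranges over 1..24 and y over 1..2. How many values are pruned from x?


For the constraint x < y, x needs a supporting value in y's domain.
x can be at most 1 (one less than y's maximum).
Valid x values from domain: 1 out of 24.
Pruned = 24 - 1 = 23.

23


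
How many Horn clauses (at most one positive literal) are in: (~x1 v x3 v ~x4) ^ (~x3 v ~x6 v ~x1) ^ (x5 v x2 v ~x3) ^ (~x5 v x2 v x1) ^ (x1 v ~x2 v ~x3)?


A Horn clause has at most one positive literal.
Clause 1: 1 positive lit(s) -> Horn
Clause 2: 0 positive lit(s) -> Horn
Clause 3: 2 positive lit(s) -> not Horn
Clause 4: 2 positive lit(s) -> not Horn
Clause 5: 1 positive lit(s) -> Horn
Total Horn clauses = 3.

3


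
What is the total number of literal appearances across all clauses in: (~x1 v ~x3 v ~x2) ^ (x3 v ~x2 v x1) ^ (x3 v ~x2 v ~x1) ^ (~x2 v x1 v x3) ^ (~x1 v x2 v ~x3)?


Clause lengths: 3, 3, 3, 3, 3.
Sum = 3 + 3 + 3 + 3 + 3 = 15.

15


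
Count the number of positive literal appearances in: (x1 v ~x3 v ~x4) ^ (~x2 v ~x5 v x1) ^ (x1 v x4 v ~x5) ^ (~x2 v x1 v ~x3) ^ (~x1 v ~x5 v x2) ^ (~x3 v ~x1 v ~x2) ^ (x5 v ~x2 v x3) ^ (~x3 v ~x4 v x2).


Scan each clause for unnegated literals.
Clause 1: 1 positive; Clause 2: 1 positive; Clause 3: 2 positive; Clause 4: 1 positive; Clause 5: 1 positive; Clause 6: 0 positive; Clause 7: 2 positive; Clause 8: 1 positive.
Total positive literal occurrences = 9.

9


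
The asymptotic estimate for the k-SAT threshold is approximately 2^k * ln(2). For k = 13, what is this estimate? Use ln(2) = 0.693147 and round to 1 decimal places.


Using the asymptotic formula: threshold ~ 2^k * ln(2).
2^13 = 8192.
8192 * 0.693147 = 5678.3.

5678.3


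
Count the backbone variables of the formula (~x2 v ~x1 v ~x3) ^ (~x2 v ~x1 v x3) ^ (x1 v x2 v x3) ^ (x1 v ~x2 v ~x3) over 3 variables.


Find all satisfying assignments: 4 model(s).
Check which variables have the same value in every model.
No variable is fixed across all models.
Backbone size = 0.

0


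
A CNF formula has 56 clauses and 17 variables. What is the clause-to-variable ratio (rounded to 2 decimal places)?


Clause-to-variable ratio = clauses / variables.
56 / 17 = 3.29.

3.29


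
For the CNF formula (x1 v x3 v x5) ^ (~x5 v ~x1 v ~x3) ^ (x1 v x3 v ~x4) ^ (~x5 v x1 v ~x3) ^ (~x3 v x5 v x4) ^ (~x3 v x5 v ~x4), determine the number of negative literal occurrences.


Scan each clause for negated literals.
Clause 1: 0 negative; Clause 2: 3 negative; Clause 3: 1 negative; Clause 4: 2 negative; Clause 5: 1 negative; Clause 6: 2 negative.
Total negative literal occurrences = 9.

9


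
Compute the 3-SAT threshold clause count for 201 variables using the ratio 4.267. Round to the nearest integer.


The 3-SAT phase transition occurs at approximately 4.267 clauses per variable.
m = 4.267 * 201 = 857.667.
Rounded to nearest integer: 858.

858


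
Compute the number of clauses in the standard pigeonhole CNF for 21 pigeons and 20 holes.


The PHP encoding has two parts:
1) At-least-one-hole clauses: 21 (one per pigeon, each with 20 literals).
2) At-most-one-pigeon-per-hole clauses: 20 holes * C(21,2) = 20 * 210 = 4200.
Total clauses = 21 + 4200 = 4221.

4221


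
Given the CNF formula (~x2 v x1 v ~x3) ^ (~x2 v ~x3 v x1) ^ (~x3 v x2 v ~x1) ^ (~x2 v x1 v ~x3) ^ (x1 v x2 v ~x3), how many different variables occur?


Identify each distinct variable in the formula.
Variables found: x1, x2, x3.
Total distinct variables = 3.

3


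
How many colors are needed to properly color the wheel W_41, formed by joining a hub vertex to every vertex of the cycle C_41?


W_41 consists of the cycle C_41 together with a hub vertex adjacent to every cycle vertex.
The cycle C_41 needs 3 colors (odd cycle -> 3).
The hub is adjacent to every cycle vertex, so it must receive a new color distinct from all of them.
Chromatic number = 3 + 1 = 4.

4


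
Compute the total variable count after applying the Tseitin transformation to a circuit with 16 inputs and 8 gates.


The Tseitin transformation introduces one auxiliary variable per gate.
Total variables = inputs + gates = 16 + 8 = 24.

24


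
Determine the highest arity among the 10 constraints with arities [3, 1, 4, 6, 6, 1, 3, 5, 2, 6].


The arities are: 3, 1, 4, 6, 6, 1, 3, 5, 2, 6.
Scan for the maximum value.
Maximum arity = 6.

6


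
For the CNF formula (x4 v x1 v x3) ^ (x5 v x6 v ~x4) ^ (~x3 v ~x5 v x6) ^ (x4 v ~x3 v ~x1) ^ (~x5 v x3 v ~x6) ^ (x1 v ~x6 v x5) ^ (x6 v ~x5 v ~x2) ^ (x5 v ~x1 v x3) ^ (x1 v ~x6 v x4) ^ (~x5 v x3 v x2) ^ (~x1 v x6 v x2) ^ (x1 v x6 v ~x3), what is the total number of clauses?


Each group enclosed in parentheses joined by ^ is one clause.
Counting the conjuncts: 12 clauses.

12


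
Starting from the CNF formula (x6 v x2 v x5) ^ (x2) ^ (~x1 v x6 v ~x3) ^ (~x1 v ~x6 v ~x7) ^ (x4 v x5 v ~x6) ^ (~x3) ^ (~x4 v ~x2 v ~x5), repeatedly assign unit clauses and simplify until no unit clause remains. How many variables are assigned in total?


Unit propagation repeatedly assigns the literal in any unit clause, then simplifies.
Assignments in order: x2 = T, x3 = F.
No further unit clauses remain.
Total variables assigned = 2.

2


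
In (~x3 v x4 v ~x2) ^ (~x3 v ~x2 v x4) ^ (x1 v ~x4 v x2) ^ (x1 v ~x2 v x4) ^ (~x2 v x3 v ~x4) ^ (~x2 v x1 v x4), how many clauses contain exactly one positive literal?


A definite clause has exactly one positive literal.
Clause 1: 1 positive -> definite
Clause 2: 1 positive -> definite
Clause 3: 2 positive -> not definite
Clause 4: 2 positive -> not definite
Clause 5: 1 positive -> definite
Clause 6: 2 positive -> not definite
Definite clause count = 3.

3


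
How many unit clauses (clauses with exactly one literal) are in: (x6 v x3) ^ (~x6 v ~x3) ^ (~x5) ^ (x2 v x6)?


A unit clause contains exactly one literal.
Unit clauses found: (~x5).
Count = 1.

1


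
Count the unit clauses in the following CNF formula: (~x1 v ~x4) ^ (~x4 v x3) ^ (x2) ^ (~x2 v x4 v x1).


A unit clause contains exactly one literal.
Unit clauses found: (x2).
Count = 1.

1
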